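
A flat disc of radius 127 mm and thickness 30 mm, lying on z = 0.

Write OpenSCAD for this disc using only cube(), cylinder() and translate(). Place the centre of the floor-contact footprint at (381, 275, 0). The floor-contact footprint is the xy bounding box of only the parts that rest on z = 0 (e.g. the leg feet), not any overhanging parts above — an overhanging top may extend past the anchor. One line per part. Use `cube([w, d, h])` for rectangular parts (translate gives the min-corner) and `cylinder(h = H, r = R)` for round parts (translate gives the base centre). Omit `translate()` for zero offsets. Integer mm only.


translate([381, 275, 0]) cylinder(h = 30, r = 127);


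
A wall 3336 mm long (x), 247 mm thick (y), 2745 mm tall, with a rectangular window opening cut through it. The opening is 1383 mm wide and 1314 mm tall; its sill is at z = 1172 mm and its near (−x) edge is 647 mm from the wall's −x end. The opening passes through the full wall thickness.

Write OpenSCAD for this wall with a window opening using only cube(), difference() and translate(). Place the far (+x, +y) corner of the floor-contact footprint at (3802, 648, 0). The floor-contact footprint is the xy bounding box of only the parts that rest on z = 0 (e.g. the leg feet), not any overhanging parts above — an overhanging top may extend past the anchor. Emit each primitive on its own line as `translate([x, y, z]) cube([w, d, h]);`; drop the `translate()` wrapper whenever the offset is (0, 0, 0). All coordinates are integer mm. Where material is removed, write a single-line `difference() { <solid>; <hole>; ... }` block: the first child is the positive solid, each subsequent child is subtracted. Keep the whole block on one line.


difference() { translate([466, 401, 0]) cube([3336, 247, 2745]); translate([1113, 401, 1172]) cube([1383, 247, 1314]); }


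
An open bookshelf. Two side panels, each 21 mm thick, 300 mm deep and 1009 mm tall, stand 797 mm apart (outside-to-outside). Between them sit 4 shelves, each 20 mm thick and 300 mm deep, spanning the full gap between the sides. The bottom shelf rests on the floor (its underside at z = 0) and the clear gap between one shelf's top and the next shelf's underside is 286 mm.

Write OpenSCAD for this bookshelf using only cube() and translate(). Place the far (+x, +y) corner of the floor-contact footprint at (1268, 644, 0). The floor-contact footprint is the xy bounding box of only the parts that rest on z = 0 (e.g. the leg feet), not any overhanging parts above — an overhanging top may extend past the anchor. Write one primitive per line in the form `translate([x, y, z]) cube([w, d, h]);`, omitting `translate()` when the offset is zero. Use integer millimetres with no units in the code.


translate([471, 344, 0]) cube([21, 300, 1009]);
translate([1247, 344, 0]) cube([21, 300, 1009]);
translate([492, 344, 0]) cube([755, 300, 20]);
translate([492, 344, 306]) cube([755, 300, 20]);
translate([492, 344, 612]) cube([755, 300, 20]);
translate([492, 344, 918]) cube([755, 300, 20]);


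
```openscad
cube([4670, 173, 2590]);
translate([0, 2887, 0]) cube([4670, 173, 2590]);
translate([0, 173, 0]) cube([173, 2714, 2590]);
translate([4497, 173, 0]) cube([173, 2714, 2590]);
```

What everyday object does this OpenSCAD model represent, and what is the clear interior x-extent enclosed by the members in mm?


A house (or room) frame. The interior width is 4324 mm.

Four 2590 mm walls enclosing a rectangle with no floor or roof — a room or house frame. Outside width is 4670 mm and wall thickness is 173 mm, so the interior width is 4670 − 2 × 173 = 4324 mm.


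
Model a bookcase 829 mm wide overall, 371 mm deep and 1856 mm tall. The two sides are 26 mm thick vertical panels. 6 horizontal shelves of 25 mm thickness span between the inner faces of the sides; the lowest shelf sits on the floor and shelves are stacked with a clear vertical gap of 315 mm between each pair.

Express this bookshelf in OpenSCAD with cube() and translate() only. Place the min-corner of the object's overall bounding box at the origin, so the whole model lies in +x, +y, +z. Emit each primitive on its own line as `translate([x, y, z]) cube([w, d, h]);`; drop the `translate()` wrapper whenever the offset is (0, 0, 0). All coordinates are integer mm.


cube([26, 371, 1856]);
translate([803, 0, 0]) cube([26, 371, 1856]);
translate([26, 0, 0]) cube([777, 371, 25]);
translate([26, 0, 340]) cube([777, 371, 25]);
translate([26, 0, 680]) cube([777, 371, 25]);
translate([26, 0, 1020]) cube([777, 371, 25]);
translate([26, 0, 1360]) cube([777, 371, 25]);
translate([26, 0, 1700]) cube([777, 371, 25]);


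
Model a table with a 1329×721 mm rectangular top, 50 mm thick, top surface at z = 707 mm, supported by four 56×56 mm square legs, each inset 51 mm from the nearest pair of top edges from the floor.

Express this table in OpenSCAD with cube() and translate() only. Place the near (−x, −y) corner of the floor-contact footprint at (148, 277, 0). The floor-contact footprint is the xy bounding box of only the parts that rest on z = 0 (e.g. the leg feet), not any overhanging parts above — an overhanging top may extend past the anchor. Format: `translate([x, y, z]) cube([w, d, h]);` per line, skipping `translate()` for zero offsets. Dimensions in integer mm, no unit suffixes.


// leg_h = 707 - 50 = 657
translate([97, 226, 657]) cube([1329, 721, 50]);
translate([148, 277, 0]) cube([56, 56, 657]);
translate([1319, 277, 0]) cube([56, 56, 657]);
translate([148, 840, 0]) cube([56, 56, 657]);
translate([1319, 840, 0]) cube([56, 56, 657]);


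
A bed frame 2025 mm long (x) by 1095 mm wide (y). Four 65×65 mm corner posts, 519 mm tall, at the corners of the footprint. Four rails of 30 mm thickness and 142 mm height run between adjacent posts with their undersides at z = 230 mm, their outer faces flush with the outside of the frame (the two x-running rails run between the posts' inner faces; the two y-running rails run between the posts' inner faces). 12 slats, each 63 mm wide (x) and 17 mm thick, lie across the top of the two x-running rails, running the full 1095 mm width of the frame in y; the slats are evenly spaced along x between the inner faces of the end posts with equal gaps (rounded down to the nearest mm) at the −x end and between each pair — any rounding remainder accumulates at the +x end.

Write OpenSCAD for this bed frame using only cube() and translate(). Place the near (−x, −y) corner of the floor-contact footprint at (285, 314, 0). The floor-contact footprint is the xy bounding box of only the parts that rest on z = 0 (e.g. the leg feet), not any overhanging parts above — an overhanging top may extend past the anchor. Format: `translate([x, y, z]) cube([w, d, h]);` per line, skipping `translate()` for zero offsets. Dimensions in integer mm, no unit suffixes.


translate([285, 314, 0]) cube([65, 65, 519]);
translate([285, 1344, 0]) cube([65, 65, 519]);
translate([2245, 314, 0]) cube([65, 65, 519]);
translate([2245, 1344, 0]) cube([65, 65, 519]);
translate([350, 314, 230]) cube([1895, 30, 142]);
translate([350, 1379, 230]) cube([1895, 30, 142]);
translate([285, 379, 230]) cube([30, 965, 142]);
translate([2280, 379, 230]) cube([30, 965, 142]);
translate([437, 314, 372]) cube([63, 1095, 17]);
translate([587, 314, 372]) cube([63, 1095, 17]);
translate([737, 314, 372]) cube([63, 1095, 17]);
translate([887, 314, 372]) cube([63, 1095, 17]);
translate([1037, 314, 372]) cube([63, 1095, 17]);
translate([1187, 314, 372]) cube([63, 1095, 17]);
translate([1337, 314, 372]) cube([63, 1095, 17]);
translate([1487, 314, 372]) cube([63, 1095, 17]);
translate([1637, 314, 372]) cube([63, 1095, 17]);
translate([1787, 314, 372]) cube([63, 1095, 17]);
translate([1937, 314, 372]) cube([63, 1095, 17]);
translate([2087, 314, 372]) cube([63, 1095, 17]);


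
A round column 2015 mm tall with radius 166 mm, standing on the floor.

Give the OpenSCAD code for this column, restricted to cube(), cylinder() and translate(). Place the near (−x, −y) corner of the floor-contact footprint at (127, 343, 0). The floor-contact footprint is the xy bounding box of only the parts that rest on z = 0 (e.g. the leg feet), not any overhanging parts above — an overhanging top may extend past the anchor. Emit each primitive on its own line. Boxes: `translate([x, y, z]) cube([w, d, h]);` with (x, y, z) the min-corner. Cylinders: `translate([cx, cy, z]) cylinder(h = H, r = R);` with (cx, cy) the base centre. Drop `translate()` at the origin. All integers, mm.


translate([293, 509, 0]) cylinder(h = 2015, r = 166);


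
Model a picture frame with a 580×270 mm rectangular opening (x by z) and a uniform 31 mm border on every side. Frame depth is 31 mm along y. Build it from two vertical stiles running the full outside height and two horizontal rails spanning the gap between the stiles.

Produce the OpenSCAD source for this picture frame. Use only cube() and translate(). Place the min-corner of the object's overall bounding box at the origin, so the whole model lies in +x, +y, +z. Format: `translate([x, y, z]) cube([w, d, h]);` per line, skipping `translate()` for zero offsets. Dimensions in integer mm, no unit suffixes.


cube([31, 31, 332]);
translate([611, 0, 0]) cube([31, 31, 332]);
translate([31, 0, 0]) cube([580, 31, 31]);
translate([31, 0, 301]) cube([580, 31, 31]);


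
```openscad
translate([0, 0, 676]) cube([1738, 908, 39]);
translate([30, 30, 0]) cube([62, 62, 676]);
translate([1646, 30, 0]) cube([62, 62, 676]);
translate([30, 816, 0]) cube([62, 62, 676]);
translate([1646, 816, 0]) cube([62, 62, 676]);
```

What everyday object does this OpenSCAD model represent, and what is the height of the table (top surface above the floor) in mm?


A table. The table height is 715 mm.

A 1738×908×39 slab sits at z = 676 on four 62 mm square posts — a table. The top surface is at 676 + 39 = 715 mm.


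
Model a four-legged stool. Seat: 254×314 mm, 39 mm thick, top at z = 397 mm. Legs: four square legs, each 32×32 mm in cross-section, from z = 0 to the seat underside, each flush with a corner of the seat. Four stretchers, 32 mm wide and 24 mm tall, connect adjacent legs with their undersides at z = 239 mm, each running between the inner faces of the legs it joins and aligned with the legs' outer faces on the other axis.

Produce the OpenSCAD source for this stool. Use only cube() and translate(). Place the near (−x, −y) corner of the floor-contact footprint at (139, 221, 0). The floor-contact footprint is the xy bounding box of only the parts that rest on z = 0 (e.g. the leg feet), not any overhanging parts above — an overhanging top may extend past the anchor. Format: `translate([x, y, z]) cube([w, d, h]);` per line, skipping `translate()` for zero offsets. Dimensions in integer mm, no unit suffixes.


translate([139, 221, 358]) cube([254, 314, 39]);
translate([139, 221, 0]) cube([32, 32, 358]);
translate([361, 221, 0]) cube([32, 32, 358]);
translate([139, 503, 0]) cube([32, 32, 358]);
translate([361, 503, 0]) cube([32, 32, 358]);
translate([171, 221, 239]) cube([190, 32, 24]);
translate([171, 503, 239]) cube([190, 32, 24]);
translate([139, 253, 239]) cube([32, 250, 24]);
translate([361, 253, 239]) cube([32, 250, 24]);


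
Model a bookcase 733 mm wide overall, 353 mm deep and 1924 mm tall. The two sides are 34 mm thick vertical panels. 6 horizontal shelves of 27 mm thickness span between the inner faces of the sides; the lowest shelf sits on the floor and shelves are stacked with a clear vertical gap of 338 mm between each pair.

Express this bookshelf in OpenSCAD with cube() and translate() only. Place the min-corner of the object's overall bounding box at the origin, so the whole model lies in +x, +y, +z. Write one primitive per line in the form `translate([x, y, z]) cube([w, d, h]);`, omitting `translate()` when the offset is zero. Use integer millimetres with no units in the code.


cube([34, 353, 1924]);
translate([699, 0, 0]) cube([34, 353, 1924]);
translate([34, 0, 0]) cube([665, 353, 27]);
translate([34, 0, 365]) cube([665, 353, 27]);
translate([34, 0, 730]) cube([665, 353, 27]);
translate([34, 0, 1095]) cube([665, 353, 27]);
translate([34, 0, 1460]) cube([665, 353, 27]);
translate([34, 0, 1825]) cube([665, 353, 27]);


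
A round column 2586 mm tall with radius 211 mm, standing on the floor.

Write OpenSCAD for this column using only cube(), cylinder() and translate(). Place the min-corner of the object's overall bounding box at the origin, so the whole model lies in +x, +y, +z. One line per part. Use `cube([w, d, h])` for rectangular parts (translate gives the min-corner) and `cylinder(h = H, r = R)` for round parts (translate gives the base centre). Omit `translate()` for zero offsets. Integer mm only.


translate([211, 211, 0]) cylinder(h = 2586, r = 211);


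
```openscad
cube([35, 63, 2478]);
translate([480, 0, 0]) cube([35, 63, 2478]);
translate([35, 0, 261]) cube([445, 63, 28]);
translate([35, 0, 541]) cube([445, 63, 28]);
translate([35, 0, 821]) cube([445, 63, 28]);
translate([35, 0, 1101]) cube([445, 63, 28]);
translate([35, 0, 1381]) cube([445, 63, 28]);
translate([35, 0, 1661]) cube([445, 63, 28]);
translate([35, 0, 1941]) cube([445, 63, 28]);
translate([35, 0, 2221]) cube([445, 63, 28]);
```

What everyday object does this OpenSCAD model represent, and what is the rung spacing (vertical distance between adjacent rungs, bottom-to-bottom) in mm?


A ladder. The rung spacing is 280 mm.

Two tall 35×63 posts with 8 short bars between them — a ladder. Adjacent rungs sit at z = 261 and z = 541, so the spacing is 541 − 261 = 280 mm.


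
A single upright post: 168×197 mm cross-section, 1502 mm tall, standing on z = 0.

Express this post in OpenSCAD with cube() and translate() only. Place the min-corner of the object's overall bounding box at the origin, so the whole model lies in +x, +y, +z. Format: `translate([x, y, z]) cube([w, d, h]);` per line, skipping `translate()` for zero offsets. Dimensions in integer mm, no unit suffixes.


cube([168, 197, 1502]);


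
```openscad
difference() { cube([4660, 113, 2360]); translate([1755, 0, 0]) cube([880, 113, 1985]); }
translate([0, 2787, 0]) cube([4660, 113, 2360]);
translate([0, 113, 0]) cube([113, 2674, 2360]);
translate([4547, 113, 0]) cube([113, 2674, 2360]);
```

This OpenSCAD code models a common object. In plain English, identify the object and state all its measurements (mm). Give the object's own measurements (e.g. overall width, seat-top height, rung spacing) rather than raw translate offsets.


A single room: four walls, each 2360 mm tall and 113 mm thick, enclosing an outside footprint 4660×2900 mm (x × y), no floor or roof. The front and back walls (−y and +y sides) run the full x-width; the side walls fit between their inner faces. A door opening 880 mm wide and 1985 mm tall is cut through the front wall from the floor up, its −x edge 1755 mm from the wall's −x end.


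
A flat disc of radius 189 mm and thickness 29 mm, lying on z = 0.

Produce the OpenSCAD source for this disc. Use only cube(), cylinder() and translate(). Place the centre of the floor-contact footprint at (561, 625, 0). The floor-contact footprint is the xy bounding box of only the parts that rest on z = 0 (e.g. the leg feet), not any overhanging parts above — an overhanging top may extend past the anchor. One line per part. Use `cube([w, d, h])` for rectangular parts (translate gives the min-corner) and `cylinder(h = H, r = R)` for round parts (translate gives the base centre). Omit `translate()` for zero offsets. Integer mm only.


translate([561, 625, 0]) cylinder(h = 29, r = 189);


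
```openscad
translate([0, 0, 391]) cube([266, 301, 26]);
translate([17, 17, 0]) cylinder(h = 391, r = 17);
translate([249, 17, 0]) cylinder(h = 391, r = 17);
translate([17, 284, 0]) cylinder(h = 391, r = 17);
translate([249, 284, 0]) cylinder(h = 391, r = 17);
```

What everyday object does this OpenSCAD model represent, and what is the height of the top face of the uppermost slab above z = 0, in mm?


A stool. The seat height is 417 mm.

A 266×301×26 slab at z = 391 on four corner cylinders — a stool. The seat top is 391 + 26 = 417 mm.


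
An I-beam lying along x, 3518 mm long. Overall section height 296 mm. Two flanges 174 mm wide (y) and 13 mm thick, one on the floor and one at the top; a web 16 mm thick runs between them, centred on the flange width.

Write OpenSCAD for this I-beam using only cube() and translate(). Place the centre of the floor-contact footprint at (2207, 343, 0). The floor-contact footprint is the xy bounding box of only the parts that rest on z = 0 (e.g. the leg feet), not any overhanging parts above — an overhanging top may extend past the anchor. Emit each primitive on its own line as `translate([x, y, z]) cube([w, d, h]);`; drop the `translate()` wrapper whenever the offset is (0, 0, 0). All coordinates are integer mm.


translate([448, 256, 0]) cube([3518, 174, 13]);
translate([448, 335, 13]) cube([3518, 16, 270]);
translate([448, 256, 283]) cube([3518, 174, 13]);


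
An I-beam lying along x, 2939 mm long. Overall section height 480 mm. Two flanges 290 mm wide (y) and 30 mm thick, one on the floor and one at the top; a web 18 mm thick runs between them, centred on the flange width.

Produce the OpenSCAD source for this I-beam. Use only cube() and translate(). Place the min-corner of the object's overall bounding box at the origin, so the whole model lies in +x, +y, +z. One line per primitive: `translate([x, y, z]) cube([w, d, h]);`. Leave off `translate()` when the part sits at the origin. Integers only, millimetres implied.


cube([2939, 290, 30]);
translate([0, 136, 30]) cube([2939, 18, 420]);
translate([0, 0, 450]) cube([2939, 290, 30]);


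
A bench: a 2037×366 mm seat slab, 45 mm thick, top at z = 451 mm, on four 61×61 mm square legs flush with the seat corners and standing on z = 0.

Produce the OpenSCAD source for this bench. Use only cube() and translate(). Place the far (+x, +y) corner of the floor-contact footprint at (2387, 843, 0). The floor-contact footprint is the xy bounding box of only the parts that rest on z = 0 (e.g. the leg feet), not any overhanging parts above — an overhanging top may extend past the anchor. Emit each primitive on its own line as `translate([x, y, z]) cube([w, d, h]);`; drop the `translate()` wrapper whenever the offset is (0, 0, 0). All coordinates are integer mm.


translate([350, 477, 406]) cube([2037, 366, 45]);
translate([350, 477, 0]) cube([61, 61, 406]);
translate([350, 782, 0]) cube([61, 61, 406]);
translate([2326, 477, 0]) cube([61, 61, 406]);
translate([2326, 782, 0]) cube([61, 61, 406]);


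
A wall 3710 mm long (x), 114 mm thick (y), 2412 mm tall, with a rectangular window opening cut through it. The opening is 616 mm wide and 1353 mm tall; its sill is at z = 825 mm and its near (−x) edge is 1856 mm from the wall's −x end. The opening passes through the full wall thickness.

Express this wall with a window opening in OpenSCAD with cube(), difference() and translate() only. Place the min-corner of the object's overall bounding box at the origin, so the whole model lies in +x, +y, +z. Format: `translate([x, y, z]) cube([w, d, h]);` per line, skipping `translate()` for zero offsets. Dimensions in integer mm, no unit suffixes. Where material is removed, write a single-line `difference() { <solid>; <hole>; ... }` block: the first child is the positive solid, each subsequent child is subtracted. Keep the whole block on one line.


difference() { cube([3710, 114, 2412]); translate([1856, 0, 825]) cube([616, 114, 1353]); }


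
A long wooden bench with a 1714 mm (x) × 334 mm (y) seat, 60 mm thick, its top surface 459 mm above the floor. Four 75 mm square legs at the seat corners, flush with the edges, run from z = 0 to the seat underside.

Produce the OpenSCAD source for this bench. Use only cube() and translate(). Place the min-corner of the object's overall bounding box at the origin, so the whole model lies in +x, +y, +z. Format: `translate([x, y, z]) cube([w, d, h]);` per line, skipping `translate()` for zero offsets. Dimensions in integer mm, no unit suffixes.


translate([0, 0, 399]) cube([1714, 334, 60]);
cube([75, 75, 399]);
translate([0, 259, 0]) cube([75, 75, 399]);
translate([1639, 0, 0]) cube([75, 75, 399]);
translate([1639, 259, 0]) cube([75, 75, 399]);


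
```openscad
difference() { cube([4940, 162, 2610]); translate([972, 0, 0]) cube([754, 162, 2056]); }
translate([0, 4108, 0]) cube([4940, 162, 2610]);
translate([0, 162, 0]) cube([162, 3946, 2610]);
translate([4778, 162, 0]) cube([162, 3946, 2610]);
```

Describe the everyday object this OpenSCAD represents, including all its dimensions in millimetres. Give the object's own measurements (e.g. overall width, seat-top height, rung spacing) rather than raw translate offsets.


A single room: four walls, each 2610 mm tall and 162 mm thick, enclosing an outside footprint 4940×4270 mm (x × y), no floor or roof. The front and back walls (−y and +y sides) run the full x-width; the side walls fit between their inner faces. A door opening 754 mm wide and 2056 mm tall is cut through the front wall from the floor up, its −x edge 972 mm from the wall's −x end.


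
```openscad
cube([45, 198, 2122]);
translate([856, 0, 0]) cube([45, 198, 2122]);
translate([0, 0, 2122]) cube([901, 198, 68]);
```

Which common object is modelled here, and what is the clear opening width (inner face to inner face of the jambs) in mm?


A door frame. The clear opening width is 811 mm.

Two 2122 mm tall posts with a header on top — a door frame. The left jamb is 45 mm wide at x = 0; the right jamb starts at x = 856. The clear opening is 856 − 45 = 811 mm.


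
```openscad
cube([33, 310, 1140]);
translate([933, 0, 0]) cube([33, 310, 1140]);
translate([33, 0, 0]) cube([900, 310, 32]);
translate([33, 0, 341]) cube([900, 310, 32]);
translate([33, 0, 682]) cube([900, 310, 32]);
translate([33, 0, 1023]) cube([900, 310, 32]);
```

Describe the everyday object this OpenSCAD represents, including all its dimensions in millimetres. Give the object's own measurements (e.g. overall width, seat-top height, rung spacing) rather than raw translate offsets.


An open bookshelf. Two side panels, each 33 mm thick, 310 mm deep and 1140 mm tall, stand 966 mm apart (outside-to-outside). Between them sit 4 shelves, each 32 mm thick and 310 mm deep, spanning the full gap between the sides. The bottom shelf rests on the floor (its underside at z = 0) and the clear gap between one shelf's top and the next shelf's underside is 309 mm.


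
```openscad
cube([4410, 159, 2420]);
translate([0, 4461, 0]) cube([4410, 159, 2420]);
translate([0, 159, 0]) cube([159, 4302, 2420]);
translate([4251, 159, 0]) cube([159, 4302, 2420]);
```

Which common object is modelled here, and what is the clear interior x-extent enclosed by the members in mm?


A house (or room) frame. The interior width is 4092 mm.

Four 2420 mm walls enclosing a rectangle with no floor or roof — a room or house frame. Outside width is 4410 mm and wall thickness is 159 mm, so the interior width is 4410 − 2 × 159 = 4092 mm.


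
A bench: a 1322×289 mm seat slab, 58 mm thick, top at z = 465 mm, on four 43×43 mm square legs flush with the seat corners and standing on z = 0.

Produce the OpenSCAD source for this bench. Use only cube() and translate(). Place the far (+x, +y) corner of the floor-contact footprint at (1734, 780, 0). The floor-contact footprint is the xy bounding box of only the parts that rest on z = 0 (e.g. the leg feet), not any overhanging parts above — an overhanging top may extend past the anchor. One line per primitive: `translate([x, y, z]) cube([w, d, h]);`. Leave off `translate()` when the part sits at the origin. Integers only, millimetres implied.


translate([412, 491, 407]) cube([1322, 289, 58]);
translate([412, 491, 0]) cube([43, 43, 407]);
translate([412, 737, 0]) cube([43, 43, 407]);
translate([1691, 491, 0]) cube([43, 43, 407]);
translate([1691, 737, 0]) cube([43, 43, 407]);


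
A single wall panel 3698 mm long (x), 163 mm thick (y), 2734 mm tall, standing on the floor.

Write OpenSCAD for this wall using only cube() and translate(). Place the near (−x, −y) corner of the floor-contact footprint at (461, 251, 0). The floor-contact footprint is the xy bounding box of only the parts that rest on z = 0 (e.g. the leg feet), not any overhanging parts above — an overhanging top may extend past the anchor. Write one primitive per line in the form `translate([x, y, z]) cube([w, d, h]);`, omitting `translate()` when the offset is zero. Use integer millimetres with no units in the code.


translate([461, 251, 0]) cube([3698, 163, 2734]);


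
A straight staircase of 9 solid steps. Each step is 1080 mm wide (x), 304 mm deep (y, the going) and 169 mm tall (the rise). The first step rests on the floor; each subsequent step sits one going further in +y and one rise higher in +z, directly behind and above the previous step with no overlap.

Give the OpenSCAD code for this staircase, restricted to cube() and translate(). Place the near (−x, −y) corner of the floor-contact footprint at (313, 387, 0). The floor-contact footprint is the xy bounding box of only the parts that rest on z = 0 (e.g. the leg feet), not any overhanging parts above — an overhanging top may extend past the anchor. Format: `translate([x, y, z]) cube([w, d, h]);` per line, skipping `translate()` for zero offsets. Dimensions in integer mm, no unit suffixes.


translate([313, 387, 0]) cube([1080, 304, 169]);
translate([313, 691, 169]) cube([1080, 304, 169]);
translate([313, 995, 338]) cube([1080, 304, 169]);
translate([313, 1299, 507]) cube([1080, 304, 169]);
translate([313, 1603, 676]) cube([1080, 304, 169]);
translate([313, 1907, 845]) cube([1080, 304, 169]);
translate([313, 2211, 1014]) cube([1080, 304, 169]);
translate([313, 2515, 1183]) cube([1080, 304, 169]);
translate([313, 2819, 1352]) cube([1080, 304, 169]);


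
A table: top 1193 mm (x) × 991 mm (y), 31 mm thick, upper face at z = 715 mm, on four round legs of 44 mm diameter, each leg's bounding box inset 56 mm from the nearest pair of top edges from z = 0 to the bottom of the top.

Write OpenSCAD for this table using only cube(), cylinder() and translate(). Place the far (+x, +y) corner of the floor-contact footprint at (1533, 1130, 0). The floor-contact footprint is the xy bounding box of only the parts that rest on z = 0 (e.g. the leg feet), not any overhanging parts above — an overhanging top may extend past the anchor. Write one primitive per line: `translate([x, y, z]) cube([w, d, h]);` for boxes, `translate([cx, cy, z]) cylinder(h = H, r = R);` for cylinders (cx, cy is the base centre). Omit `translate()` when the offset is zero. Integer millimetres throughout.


// leg_h = 715 - 31 = 684
translate([396, 195, 684]) cube([1193, 991, 31]);
translate([474, 273, 0]) cylinder(h = 684, r = 22);
translate([1511, 273, 0]) cylinder(h = 684, r = 22);
translate([474, 1108, 0]) cylinder(h = 684, r = 22);
translate([1511, 1108, 0]) cylinder(h = 684, r = 22);


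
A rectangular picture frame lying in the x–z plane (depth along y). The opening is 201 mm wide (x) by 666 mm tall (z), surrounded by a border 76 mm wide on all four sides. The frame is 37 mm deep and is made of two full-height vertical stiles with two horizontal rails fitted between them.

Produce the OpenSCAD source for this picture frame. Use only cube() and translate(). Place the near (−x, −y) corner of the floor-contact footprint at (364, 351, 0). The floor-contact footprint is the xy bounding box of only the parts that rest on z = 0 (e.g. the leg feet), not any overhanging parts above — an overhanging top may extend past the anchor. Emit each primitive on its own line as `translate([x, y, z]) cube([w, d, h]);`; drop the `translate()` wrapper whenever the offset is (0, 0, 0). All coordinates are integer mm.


translate([364, 351, 0]) cube([76, 37, 818]);
translate([641, 351, 0]) cube([76, 37, 818]);
translate([440, 351, 0]) cube([201, 37, 76]);
translate([440, 351, 742]) cube([201, 37, 76]);


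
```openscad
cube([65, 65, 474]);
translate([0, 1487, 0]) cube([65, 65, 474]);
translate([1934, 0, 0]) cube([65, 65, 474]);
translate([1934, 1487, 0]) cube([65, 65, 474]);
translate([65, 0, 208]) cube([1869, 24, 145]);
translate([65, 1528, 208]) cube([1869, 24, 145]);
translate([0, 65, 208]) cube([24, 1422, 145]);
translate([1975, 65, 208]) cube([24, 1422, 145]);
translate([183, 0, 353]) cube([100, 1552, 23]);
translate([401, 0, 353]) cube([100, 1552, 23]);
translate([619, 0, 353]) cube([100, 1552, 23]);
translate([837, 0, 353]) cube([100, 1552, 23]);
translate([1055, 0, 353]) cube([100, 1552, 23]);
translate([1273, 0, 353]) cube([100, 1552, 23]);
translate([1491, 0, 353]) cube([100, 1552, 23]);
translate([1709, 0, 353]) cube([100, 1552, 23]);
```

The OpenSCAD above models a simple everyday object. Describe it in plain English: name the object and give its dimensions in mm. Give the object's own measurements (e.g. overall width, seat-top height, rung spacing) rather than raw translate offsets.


A bed frame 1999 mm long (x) by 1552 mm wide (y). Four 65×65 mm corner posts, 474 mm tall, at the corners of the footprint. Four rails of 24 mm thickness and 145 mm height run between adjacent posts with their undersides at z = 208 mm, their outer faces flush with the outside of the frame (the two x-running rails run between the posts' inner faces; the two y-running rails run between the posts' inner faces). 8 slats, each 100 mm wide (x) and 23 mm thick, lie across the top of the two x-running rails, running the full 1552 mm width of the frame in y; along x they sit between the end posts with a 118 mm gap after the −x posts and between neighbouring slats, leaving 125 mm before the +x posts.


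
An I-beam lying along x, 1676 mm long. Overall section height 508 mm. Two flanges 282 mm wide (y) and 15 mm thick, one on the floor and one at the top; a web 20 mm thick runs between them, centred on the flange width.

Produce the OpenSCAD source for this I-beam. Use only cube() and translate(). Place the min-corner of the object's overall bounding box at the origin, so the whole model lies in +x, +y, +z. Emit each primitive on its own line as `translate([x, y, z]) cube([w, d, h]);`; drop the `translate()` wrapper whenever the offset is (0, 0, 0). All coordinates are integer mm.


cube([1676, 282, 15]);
translate([0, 131, 15]) cube([1676, 20, 478]);
translate([0, 0, 493]) cube([1676, 282, 15]);


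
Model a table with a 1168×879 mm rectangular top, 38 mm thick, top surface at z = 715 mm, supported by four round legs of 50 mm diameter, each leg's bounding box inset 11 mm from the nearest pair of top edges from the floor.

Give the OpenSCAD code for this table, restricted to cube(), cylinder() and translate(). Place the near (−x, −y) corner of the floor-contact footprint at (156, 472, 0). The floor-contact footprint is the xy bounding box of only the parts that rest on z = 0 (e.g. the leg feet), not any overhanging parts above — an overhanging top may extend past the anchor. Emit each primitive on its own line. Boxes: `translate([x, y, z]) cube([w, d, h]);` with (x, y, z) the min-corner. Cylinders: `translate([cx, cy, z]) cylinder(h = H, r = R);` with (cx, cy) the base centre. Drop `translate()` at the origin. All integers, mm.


translate([145, 461, 677]) cube([1168, 879, 38]);
translate([181, 497, 0]) cylinder(h = 677, r = 25);
translate([1277, 497, 0]) cylinder(h = 677, r = 25);
translate([181, 1304, 0]) cylinder(h = 677, r = 25);
translate([1277, 1304, 0]) cylinder(h = 677, r = 25);


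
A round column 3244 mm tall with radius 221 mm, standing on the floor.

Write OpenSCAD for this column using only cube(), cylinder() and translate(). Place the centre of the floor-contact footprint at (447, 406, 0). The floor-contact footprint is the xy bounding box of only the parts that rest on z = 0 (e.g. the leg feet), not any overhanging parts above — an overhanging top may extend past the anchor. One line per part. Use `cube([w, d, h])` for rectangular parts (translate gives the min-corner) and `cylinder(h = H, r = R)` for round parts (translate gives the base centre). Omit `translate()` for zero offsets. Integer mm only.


translate([447, 406, 0]) cylinder(h = 3244, r = 221);


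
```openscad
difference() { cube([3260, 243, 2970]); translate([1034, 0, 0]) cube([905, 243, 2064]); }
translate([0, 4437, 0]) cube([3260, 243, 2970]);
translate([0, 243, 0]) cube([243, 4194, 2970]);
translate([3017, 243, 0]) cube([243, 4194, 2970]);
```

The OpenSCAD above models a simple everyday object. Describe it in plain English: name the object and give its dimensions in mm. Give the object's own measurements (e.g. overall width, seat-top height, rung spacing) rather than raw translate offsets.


A single room: four walls, each 2970 mm tall and 243 mm thick, enclosing an outside footprint 3260×4680 mm (x × y), no floor or roof. The front and back walls (−y and +y sides) run the full x-width; the side walls fit between their inner faces. A door opening 905 mm wide and 2064 mm tall is cut through the front wall from the floor up, its −x edge 1034 mm from the wall's −x end.


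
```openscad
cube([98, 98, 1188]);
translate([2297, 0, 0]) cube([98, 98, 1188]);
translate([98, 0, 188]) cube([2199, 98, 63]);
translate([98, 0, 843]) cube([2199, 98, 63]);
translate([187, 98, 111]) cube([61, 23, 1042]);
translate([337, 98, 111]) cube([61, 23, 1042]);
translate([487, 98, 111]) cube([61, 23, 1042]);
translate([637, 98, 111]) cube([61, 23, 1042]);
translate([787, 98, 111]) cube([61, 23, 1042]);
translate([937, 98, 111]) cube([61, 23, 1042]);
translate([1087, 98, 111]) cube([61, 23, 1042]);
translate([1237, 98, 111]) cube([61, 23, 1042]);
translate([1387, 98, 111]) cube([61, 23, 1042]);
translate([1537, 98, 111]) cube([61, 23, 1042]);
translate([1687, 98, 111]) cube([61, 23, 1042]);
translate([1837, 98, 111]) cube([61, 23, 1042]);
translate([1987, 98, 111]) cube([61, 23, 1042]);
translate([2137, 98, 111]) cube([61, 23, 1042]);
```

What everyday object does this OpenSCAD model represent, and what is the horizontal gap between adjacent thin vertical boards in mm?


A fence section. The picket gap is 89 mm.

Two posts, two rails, 14 pickets — a fence section. Span 2199 mm holds 14 pickets of 61 mm with 15 equal gaps: ⌊(2199 − 14·61) / 15⌋ = 89 mm.


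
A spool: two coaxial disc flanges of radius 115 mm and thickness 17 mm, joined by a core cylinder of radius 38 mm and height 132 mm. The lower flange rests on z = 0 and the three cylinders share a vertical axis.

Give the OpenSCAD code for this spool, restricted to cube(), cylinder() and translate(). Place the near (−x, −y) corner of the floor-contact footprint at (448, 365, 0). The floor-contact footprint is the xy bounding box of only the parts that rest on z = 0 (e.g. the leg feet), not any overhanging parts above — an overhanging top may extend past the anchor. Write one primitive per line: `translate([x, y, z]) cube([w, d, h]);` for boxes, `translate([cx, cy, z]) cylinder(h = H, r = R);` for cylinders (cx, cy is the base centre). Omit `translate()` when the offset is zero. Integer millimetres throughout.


translate([563, 480, 0]) cylinder(h = 17, r = 115);
translate([563, 480, 17]) cylinder(h = 132, r = 38);
translate([563, 480, 149]) cylinder(h = 17, r = 115);


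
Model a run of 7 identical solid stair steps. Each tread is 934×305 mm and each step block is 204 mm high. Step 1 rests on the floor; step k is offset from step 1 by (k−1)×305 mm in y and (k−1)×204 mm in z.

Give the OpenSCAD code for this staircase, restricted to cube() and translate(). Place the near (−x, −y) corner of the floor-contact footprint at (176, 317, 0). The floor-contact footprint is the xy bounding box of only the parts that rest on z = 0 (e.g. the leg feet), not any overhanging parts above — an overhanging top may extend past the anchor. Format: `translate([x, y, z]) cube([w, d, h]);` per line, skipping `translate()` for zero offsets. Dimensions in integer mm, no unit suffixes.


translate([176, 317, 0]) cube([934, 305, 204]);
translate([176, 622, 204]) cube([934, 305, 204]);
translate([176, 927, 408]) cube([934, 305, 204]);
translate([176, 1232, 612]) cube([934, 305, 204]);
translate([176, 1537, 816]) cube([934, 305, 204]);
translate([176, 1842, 1020]) cube([934, 305, 204]);
translate([176, 2147, 1224]) cube([934, 305, 204]);


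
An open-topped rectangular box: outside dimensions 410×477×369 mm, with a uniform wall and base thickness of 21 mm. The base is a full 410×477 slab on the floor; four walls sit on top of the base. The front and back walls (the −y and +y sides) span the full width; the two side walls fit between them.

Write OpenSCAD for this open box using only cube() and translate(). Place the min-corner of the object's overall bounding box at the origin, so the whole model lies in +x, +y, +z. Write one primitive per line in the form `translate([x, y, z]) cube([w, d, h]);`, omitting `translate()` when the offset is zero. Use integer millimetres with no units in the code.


cube([410, 477, 21]);
translate([0, 0, 21]) cube([410, 21, 348]);
translate([0, 456, 21]) cube([410, 21, 348]);
translate([0, 21, 21]) cube([21, 435, 348]);
translate([389, 21, 21]) cube([21, 435, 348]);


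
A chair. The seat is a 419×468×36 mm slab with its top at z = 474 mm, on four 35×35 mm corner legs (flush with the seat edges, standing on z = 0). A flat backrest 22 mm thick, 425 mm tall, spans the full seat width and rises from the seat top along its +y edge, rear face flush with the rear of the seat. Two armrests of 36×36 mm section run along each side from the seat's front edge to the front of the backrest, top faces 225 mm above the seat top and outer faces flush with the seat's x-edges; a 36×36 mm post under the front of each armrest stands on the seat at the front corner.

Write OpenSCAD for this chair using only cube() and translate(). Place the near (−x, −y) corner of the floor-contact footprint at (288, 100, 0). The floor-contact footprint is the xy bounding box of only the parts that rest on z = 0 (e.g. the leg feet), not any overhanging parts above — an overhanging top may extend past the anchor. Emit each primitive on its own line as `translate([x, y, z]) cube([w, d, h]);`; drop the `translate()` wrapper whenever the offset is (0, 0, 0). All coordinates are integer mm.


translate([288, 100, 438]) cube([419, 468, 36]);
translate([288, 100, 0]) cube([35, 35, 438]);
translate([672, 100, 0]) cube([35, 35, 438]);
translate([288, 533, 0]) cube([35, 35, 438]);
translate([672, 533, 0]) cube([35, 35, 438]);
translate([288, 546, 474]) cube([419, 22, 425]);
translate([288, 100, 663]) cube([36, 446, 36]);
translate([671, 100, 663]) cube([36, 446, 36]);
translate([288, 100, 474]) cube([36, 36, 189]);
translate([671, 100, 474]) cube([36, 36, 189]);


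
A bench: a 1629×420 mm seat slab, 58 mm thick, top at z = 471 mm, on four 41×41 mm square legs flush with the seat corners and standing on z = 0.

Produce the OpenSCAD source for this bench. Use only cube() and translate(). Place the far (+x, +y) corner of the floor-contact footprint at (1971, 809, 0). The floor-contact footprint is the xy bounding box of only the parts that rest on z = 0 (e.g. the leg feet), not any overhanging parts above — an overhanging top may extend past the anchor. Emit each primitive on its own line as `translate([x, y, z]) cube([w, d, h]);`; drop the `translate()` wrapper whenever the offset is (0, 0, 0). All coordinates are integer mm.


translate([342, 389, 413]) cube([1629, 420, 58]);
translate([342, 389, 0]) cube([41, 41, 413]);
translate([342, 768, 0]) cube([41, 41, 413]);
translate([1930, 389, 0]) cube([41, 41, 413]);
translate([1930, 768, 0]) cube([41, 41, 413]);


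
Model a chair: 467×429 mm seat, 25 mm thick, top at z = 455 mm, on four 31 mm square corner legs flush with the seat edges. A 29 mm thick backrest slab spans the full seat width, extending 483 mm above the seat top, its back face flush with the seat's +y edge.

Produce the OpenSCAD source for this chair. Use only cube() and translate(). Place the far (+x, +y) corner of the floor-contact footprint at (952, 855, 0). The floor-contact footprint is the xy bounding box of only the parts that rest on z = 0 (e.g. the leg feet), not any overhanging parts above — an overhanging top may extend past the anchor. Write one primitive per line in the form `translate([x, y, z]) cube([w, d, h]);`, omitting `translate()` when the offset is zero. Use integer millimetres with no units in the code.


translate([485, 426, 430]) cube([467, 429, 25]);
translate([485, 426, 0]) cube([31, 31, 430]);
translate([921, 426, 0]) cube([31, 31, 430]);
translate([485, 824, 0]) cube([31, 31, 430]);
translate([921, 824, 0]) cube([31, 31, 430]);
translate([485, 826, 455]) cube([467, 29, 483]);
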